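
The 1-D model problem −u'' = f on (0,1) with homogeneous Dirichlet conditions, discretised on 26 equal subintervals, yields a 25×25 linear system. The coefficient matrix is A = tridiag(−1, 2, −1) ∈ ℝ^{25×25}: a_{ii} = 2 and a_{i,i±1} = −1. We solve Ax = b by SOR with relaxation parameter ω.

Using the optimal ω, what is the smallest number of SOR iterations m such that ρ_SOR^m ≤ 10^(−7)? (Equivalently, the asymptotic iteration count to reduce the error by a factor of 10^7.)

B_J for the 25×25 system has eigenvalues cos(kπ/26); ρ_J = cos(π/26) = 0.9927089.
√(1 − cos²(π/26)) = sin(π/26) ≈ 0.1205367.
Young: ω* = 2/(1+√(1−ρ_J²)) = 2/(1+0.1205367) = 2/1.1205367 = 1.7848590.
At ω = 1.7848590 every |λ(B_ω)| = ω−1, so ρ_SOR = 0.7848590.
7·ln10 = 16.1181; −ln(0.7848590) = 0.242251; m = ⌈16.1181/0.242251⌉ = ⌈66.535⌉ = 67.

m = 67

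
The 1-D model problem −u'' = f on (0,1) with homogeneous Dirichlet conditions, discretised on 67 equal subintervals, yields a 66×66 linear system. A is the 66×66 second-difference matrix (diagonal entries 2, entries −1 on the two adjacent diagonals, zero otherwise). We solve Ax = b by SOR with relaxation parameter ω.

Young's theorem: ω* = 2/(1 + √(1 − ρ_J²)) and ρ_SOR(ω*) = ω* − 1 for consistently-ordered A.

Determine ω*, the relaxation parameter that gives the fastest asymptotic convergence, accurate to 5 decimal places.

ω* = 1.91045

[ρ_J] n=66: ρ(B_J) = cos(π/(n+1)) = cos(π/67) = 0.99890.
1 − cos²(π/67) = sin²(π/67) ⇒ √(1−ρ_J²) = sin(π/67) = 0.046872.
ω* = 2/(1 + 0.046872) = 2/1.046872 = 1.91045.
ρ_SOR = ω* − 1 = 1.91045 − 1 = 0.91045.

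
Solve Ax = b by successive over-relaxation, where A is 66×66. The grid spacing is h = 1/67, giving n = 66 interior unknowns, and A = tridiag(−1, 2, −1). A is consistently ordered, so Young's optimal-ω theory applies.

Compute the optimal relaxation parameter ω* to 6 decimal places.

ω* = 1.910453

B_J for the 66×66 system has eigenvalues cos(kπ/67); ρ_J = cos(π/67) = 0.998901.
1 − cos²(π/67) = sin²(π/67) ⇒ √(1−ρ_J²) = sin(π/67) = 0.0468723.
ω* = 2/(1+0.0468723) = 1.910453
ρ_SOR = ω* − 1 ≈ 0.910453.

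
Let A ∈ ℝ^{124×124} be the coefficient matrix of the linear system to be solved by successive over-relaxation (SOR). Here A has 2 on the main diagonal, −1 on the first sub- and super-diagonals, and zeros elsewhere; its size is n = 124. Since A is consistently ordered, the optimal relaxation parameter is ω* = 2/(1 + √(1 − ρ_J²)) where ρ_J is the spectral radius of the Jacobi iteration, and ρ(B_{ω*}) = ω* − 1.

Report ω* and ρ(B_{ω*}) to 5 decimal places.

ω* = 1.95097, ρ_SOR = 0.95097

With n=124, ρ(Jacobi) = cos(π/125) = 0.99968.
1 − cos²(π/125) = sin²(π/125) ⇒ √(1−ρ_J²) = sin(π/125) = 0.025130.
ω* = 2/(1 + 0.025130) = 2/1.025130 = 1.95097.
At ω = 1.95097 every |λ(B_ω)| = ω−1, so ρ_SOR = 0.95097.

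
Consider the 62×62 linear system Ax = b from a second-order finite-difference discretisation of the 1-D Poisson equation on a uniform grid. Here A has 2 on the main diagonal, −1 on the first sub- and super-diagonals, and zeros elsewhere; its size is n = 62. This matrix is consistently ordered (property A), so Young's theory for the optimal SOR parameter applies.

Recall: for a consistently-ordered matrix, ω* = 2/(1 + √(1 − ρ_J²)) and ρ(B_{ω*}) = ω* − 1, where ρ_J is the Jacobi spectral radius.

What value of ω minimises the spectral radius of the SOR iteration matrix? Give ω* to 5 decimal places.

ω* = 1.90504

With n=62, ρ(Jacobi) = cos(π/63) = 0.99876.
1 − cos²(π/63) = sin²(π/63) ⇒ √(1−ρ_J²) = sin(π/63) = 0.049846.
ω* = 2/(1+0.049846) = 1.90504
ρ_SOR = ω* − 1 = 1.90504 − 1 = 0.90504.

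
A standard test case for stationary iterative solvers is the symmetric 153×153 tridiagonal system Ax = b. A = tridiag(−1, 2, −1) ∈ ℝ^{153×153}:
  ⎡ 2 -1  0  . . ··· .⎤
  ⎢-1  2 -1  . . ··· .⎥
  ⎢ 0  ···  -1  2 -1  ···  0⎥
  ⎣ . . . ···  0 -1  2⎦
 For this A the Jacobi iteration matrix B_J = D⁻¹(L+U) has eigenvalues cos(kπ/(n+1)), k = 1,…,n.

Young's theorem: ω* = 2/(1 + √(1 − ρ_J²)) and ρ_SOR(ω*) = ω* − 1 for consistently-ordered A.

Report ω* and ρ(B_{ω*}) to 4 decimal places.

ρ_J = max_k |cos(kπ/154)| = cos(π/154) = 0.9998
√(1−ρ_J²) simplifies to sin(π/154) = 0.02040.
[ω*] 2 ÷ (1 + 0.02040) = 2 ÷ 1.02040 = 1.9600.
and ρ(B_{ω*}) = 1.9600 − 1 = 0.9600.

ω* = 1.9600, ρ_SOR = 0.9600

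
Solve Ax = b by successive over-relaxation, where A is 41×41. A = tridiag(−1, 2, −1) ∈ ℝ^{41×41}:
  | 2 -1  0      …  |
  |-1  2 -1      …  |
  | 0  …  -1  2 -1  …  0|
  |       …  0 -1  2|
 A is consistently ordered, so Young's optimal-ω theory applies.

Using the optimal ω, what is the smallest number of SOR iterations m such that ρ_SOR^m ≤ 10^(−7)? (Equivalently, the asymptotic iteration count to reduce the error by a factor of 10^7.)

[ρ_J] n=41: ρ(B_J) = cos(π/(n+1)) = cos(π/42) = 0.9972038.
√(1 − cos²(π/42)) = sin(π/42) ≈ 0.0747301.
Young: ω* = 2/(1+√(1−ρ_J²)) = 2/(1+0.0747301) = 2/1.0747301 = 1.8609323.
[ρ_SOR] ω* − 1 = 0.8609323.
ρ_SOR^m ≤ 10^(−7) ⇔ m ≥ 7·ln10/(−ln 0.8609323) = 16.1181/0.149739 = 107.641; m = ⌈107.641⌉ = 108.

m = 108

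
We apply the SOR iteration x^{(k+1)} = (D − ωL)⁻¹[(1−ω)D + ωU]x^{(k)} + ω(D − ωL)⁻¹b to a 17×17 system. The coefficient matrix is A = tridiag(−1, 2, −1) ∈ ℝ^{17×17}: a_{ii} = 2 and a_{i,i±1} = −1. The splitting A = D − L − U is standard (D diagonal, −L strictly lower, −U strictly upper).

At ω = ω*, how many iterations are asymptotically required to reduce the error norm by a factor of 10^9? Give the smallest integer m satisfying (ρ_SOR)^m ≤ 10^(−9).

m = 60

[ρ_J] n=17: ρ(B_J) = cos(π/(n+1)) = cos(π/18) = 0.9848078.
√(1−ρ_J²) simplifies to sin(π/18) = 0.1736482.
Young: ω* = 2/(1+√(1−ρ_J²)) = 2/(1+0.1736482) = 2/1.1736482 = 1.7040882.
At ω = 1.7040882 every |λ(B_ω)| = ω−1, so ρ_SOR = 0.7040882.
ρ_SOR^m ≤ 10^(−9) ⇔ m ≥ 9·ln10/(−ln 0.7040882) = 20.7233/0.350852 = 59.066; m = ⌈59.066⌉ = 60.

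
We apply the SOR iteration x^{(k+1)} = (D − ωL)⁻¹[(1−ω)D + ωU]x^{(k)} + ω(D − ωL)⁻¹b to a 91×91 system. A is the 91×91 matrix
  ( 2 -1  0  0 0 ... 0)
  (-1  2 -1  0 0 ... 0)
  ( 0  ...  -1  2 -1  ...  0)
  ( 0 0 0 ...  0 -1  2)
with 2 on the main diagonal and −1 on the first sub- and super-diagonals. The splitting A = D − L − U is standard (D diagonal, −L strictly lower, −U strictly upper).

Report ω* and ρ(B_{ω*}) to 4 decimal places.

n=91: λ(B_J) = 1 − λ(A)/2 = cos(kπ/92); k=1 gives ρ_J = 0.9994.
√(1−ρ_J²) simplifies to sin(π/92) = 0.03414.
ω* = 2/(1 + 0.03414) = 2/1.03414 = 1.9340.
Hence ρ(B_{ω*}) = 1.9340 − 1 = 0.9340.

ω* = 1.9340, ρ_SOR = 0.9340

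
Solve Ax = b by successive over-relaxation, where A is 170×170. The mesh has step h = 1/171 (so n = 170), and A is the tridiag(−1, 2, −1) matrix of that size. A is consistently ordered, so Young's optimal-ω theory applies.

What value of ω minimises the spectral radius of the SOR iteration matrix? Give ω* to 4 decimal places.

ω* = 1.9639

spectrum of D⁻¹(L+U) = {cos(kπ/171) : 1≤k≤170}; ρ_J = cos(π/171) = 0.9998.
1 − cos²(π/171) = sin²(π/171) ⇒ √(1−ρ_J²) = sin(π/171) = 0.01837.
[ω*] 2 ÷ (1 + 0.01837) = 2 ÷ 1.01837 = 1.9639.
Hence ρ(B_{ω*}) = 1.9639 − 1 = 0.9639.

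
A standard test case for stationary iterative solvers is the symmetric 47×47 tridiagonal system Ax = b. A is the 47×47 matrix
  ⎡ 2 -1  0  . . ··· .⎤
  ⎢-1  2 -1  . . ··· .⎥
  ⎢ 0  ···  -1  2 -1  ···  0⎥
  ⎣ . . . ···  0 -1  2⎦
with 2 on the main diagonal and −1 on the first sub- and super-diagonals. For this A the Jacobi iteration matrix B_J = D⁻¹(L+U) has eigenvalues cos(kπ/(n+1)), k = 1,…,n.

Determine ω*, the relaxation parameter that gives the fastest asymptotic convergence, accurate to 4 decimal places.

ρ_J = max_k |cos(kπ/48)| = cos(π/48) = 0.9979
√(1−ρ_J²) simplifies to sin(π/48) = 0.06540.
So ω* = 2/1.06540 = 1.8772 (Young).
At ω = 1.8772 every |λ(B_ω)| = ω−1, so ρ_SOR = 0.8772.

ω* = 1.8772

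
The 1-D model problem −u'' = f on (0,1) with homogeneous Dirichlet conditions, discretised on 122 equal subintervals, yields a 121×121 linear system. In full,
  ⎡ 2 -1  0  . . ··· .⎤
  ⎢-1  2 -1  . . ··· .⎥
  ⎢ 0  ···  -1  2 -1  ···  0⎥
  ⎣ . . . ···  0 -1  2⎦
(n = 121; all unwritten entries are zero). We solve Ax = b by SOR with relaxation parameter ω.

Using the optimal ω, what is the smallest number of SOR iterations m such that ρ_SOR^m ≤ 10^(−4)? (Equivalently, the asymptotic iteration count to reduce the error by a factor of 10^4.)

m = 179

With n=121, ρ(Jacobi) = cos(π/122) = 0.9996685.
1 − cos²(π/122) = sin²(π/122) ⇒ √(1−ρ_J²) = sin(π/122) = 0.0257479.
Young: ω* = 2/(1+√(1−ρ_J²)) = 2/(1+0.0257479) = 2/1.0257479 = 1.9497968.
ρ(B_{ω*}) = ω*−1 = 0.9497968
(0.9497968)^m ≤ 10^{−4}  ⇒  m·ln(0.9497968) ≤ −4·ln10  ⇒  m ≥ 178.817  ⇒  m = 179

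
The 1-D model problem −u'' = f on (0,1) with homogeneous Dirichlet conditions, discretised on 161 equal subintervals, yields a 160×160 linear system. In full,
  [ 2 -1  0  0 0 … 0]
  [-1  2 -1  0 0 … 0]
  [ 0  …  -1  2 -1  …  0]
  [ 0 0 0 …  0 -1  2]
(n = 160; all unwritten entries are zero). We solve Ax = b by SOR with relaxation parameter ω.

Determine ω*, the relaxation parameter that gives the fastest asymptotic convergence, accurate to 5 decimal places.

B_J for the 160×160 system has eigenvalues cos(kπ/161); ρ_J = cos(π/161) = 0.99981.
√(1 − cos²(π/161)) = sin(π/161) ≈ 0.019512.
[ω*] 2 ÷ (1 + 0.019512) = 2 ÷ 1.019512 = 1.96172.
and ρ(B_{ω*}) = 1.96172 − 1 = 0.96172.

ω* = 1.96172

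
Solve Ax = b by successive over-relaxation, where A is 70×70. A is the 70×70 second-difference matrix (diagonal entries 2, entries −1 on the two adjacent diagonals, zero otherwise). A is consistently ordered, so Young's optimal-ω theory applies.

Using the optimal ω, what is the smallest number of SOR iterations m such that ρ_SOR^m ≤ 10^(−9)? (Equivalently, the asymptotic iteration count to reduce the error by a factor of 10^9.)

m = 235

B_J for the 70×70 system has eigenvalues cos(kπ/71); ρ_J = cos(π/71) = 0.9990212.
root = sin(π/71) = 0.0442333  (since 1−cos² = sin²).
So ω* = 2/1.0442333 = 1.9152808 (Young).
ρ(B_{ω*}) = ω*−1 = 0.9152808
9·ln10 = 20.7233; −ln(0.9152808) = 0.0885244; m = ⌈20.7233/0.0885244⌉ = ⌈234.097⌉ = 235.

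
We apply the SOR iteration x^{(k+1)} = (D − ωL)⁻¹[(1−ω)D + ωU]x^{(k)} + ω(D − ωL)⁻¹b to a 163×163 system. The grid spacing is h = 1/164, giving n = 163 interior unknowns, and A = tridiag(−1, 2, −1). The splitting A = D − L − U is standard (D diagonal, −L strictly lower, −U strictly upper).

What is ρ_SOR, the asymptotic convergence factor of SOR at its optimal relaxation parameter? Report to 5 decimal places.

n=163: λ(B_J) = 1 − λ(A)/2 = cos(kπ/164); k=1 gives ρ_J = 0.99982.
1 − cos²(π/164) = sin²(π/164) ⇒ √(1−ρ_J²) = sin(π/164) = 0.019155.
ω* = 2/(1 + 0.019155) = 2/1.019155 = 1.96241.
[ρ_SOR] ω* − 1 = 0.96241.

ρ_SOR = 0.96241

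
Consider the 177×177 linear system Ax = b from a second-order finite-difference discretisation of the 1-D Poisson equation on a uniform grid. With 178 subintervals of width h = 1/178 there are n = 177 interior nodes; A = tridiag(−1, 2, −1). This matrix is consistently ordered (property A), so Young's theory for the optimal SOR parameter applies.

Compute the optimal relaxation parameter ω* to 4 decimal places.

[ρ_J] n=177: ρ(B_J) = cos(π/(n+1)) = cos(π/178) = 0.9998.
√(1−ρ_J²) = |sin(π/178)| = 0.01765
So ω* = 2/1.01765 = 1.9653 (Young).
At ω = 1.9653 every |λ(B_ω)| = ω−1, so ρ_SOR = 0.9653.

ω* = 1.9653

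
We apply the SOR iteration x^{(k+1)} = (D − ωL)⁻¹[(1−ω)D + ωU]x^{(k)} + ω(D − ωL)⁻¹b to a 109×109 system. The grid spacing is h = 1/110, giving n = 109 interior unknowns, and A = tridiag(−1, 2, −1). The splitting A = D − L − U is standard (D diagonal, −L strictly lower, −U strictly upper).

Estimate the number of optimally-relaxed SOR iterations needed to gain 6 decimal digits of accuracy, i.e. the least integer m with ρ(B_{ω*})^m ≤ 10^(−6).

m = 242

[ρ_J] n=109: ρ(B_J) = cos(π/(n+1)) = cos(π/110) = 0.9995922.
√(1−ρ_J²) = |sin(π/110)| = 0.0285561
Then 2/(1+√(1−ρ_J²)) = 2/(1+0.0285561); ω* = 2/1.0285561 = 1.9444734.
At ω = 1.9444734 every |λ(B_ω)| = ω−1, so ρ_SOR = 0.9444734.
6·ln10 = 13.8155; −ln(0.9444734) = 0.0571278; m = ⌈13.8155/0.0571278⌉ = ⌈241.835⌉ = 242.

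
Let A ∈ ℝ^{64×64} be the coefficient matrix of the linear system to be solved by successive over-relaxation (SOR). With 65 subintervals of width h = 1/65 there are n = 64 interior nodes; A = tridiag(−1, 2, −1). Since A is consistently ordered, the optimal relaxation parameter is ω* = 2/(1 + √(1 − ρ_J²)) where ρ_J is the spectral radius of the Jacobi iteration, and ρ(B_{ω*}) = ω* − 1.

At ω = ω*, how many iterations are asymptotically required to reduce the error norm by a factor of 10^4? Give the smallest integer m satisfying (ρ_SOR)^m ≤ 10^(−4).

m = 96

With n=64, ρ(Jacobi) = cos(π/65) = 0.9988322.
√(1−ρ_J²) simplifies to sin(π/65) = 0.0483134.
So ω* = 2/1.0483134 = 1.9078264 (Young).
and ρ(B_{ω*}) = 1.9078264 − 1 = 0.9078264.
(0.9078264)^m ≤ 10^{−4}  ⇒  m·ln(0.9078264) ≤ −4·ln10  ⇒  m ≥ 95.244  ⇒  m = 96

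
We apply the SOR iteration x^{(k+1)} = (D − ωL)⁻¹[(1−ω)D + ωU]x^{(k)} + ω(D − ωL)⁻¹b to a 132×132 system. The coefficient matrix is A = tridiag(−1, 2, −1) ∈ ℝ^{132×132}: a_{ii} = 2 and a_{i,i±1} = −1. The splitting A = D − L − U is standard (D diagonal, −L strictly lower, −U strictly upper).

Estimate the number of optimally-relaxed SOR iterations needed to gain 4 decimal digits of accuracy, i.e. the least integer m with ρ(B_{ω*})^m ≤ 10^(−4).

spectrum of D⁻¹(L+U) = {cos(kπ/133) : 1≤k≤132}; ρ_J = cos(π/133) = 0.9997210.
√(1−ρ_J²) = |sin(π/133)| = 0.0236188
[ω*] 2 ÷ (1 + 0.0236188) = 2 ÷ 1.0236188 = 1.9538524.
Hence ρ(B_{ω*}) = 1.9538524 − 1 = 0.9538524.
m ≥ 4·ln10 / (−ln 0.9538524) = 194.943; smallest integer m = 195.

m = 195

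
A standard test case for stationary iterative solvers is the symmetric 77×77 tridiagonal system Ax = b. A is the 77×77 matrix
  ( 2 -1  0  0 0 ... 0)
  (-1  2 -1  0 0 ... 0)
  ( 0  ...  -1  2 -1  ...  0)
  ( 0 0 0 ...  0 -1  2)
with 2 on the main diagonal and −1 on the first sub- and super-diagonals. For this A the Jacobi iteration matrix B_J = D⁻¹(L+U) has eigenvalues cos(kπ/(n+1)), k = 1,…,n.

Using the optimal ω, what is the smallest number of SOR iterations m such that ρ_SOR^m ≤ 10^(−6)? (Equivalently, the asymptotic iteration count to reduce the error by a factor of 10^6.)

m = 172

With n=77, ρ(Jacobi) = cos(π/78) = 0.9991890.
√(1 − cos²(π/78)) = sin(π/78) ≈ 0.0402659.
So ω* = 2/1.0402659 = 1.9225854 (Young).
Hence ρ(B_{ω*}) = 1.9225854 − 1 = 0.9225854.
6·ln10 = 13.8155; −ln(0.9225854) = 0.0805753; m = ⌈13.8155/0.0805753⌉ = ⌈171.461⌉ = 172.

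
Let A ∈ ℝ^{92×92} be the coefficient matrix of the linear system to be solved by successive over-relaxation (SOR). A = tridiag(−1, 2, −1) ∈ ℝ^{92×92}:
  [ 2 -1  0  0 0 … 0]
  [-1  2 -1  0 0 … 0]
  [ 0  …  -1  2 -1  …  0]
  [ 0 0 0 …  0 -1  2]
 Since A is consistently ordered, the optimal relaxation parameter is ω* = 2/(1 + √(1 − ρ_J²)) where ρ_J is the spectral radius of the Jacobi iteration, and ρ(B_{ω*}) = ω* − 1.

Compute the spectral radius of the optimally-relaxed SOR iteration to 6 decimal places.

ρ_SOR = 0.934659

spectrum of D⁻¹(L+U) = {cos(kπ/93) : 1≤k≤92}; ρ_J = cos(π/93) = 0.999429.
1 − cos²(π/93) = sin²(π/93) ⇒ √(1−ρ_J²) = sin(π/93) = 0.0337741.
[ω*] 2 ÷ (1 + 0.0337741) = 2 ÷ 1.0337741 = 1.934659.
ρ(B_{ω*}) = ω*−1 = 0.934659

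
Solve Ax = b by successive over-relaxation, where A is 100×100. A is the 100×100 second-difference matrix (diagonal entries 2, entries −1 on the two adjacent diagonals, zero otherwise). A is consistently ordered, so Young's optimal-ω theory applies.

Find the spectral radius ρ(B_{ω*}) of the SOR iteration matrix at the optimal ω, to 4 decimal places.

spectrum of D⁻¹(L+U) = {cos(kπ/101) : 1≤k≤100}; ρ_J = cos(π/101) = 0.9995.
√(1 − cos²(π/101)) = sin(π/101) ≈ 0.03110.
ω* = 2/(1+0.03110) = 1.9397
and ρ(B_{ω*}) = 1.9397 − 1 = 0.9397.

ρ_SOR = 0.9397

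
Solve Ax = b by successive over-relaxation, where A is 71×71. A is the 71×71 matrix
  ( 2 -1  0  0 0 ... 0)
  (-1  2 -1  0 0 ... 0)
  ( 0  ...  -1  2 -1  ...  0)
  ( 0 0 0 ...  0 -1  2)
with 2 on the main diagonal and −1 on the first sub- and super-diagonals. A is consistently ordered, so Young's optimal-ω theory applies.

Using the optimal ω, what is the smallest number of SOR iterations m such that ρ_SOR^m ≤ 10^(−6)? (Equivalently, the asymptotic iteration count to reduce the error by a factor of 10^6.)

m = 159

ρ_J = max_k |cos(kπ/72)| = cos(π/72) = 0.9990482
root = sin(π/72) = 0.0436194  (since 1−cos² = sin²).
Then 2/(1+√(1−ρ_J²)) = 2/(1+0.0436194); ω* = 2/1.0436194 = 1.9164075.
ρ_SOR = ω* − 1 ≈ 0.9164075.
m ≥ 6·ln10 / (−ln 0.9164075) = 158.264; smallest integer m = 159.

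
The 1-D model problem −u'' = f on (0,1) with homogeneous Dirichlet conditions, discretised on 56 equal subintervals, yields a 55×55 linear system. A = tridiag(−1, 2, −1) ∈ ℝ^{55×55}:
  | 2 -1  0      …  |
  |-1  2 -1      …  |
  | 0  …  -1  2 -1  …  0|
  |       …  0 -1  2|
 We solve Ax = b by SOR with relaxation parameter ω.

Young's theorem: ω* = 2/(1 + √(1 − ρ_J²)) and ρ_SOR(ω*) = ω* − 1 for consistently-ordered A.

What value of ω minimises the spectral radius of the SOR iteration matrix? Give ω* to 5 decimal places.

With n=55, ρ(Jacobi) = cos(π/56) = 0.99843.
√(1−ρ_J²) = |sin(π/56)| = 0.056070
Young: ω* = 2/(1+√(1−ρ_J²)) = 2/(1+0.056070) = 2/1.056070 = 1.89381.
[ρ_SOR] ω* − 1 = 0.89381.

ω* = 1.89381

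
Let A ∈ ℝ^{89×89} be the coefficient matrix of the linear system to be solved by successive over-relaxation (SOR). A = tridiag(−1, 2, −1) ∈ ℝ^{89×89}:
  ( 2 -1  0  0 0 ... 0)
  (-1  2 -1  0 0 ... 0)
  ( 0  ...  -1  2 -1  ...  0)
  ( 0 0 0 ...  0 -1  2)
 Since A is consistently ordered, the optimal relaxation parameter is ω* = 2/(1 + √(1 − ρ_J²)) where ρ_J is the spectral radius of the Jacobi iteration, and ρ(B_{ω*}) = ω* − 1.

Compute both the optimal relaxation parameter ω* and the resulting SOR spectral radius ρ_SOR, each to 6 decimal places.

½·tridiag(1,0,1) at n=89: λ_k = cos(kπ/90); max |λ| at k=1 ⇒ ρ_J = cos(π/90) ≈ 0.999391.
√(1 − cos²(π/90)) = sin(π/90) ≈ 0.0348995.
ω* = 2/(1 + 0.0348995) = 2/1.0348995 = 1.932555.
At ω = 1.932555 every |λ(B_ω)| = ω−1, so ρ_SOR = 0.932555.

ω* = 1.932555, ρ_SOR = 0.932555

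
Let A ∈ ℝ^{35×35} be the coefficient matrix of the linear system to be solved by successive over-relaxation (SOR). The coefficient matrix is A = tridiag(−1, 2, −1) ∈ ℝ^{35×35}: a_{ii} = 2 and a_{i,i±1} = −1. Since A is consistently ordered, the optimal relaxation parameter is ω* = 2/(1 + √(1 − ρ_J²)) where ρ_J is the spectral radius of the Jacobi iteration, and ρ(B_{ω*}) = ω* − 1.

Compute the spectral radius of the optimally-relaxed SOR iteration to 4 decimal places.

ρ_SOR = 0.8397

½·tridiag(1,0,1) at n=35: λ_k = cos(kπ/36); max |λ| at k=1 ⇒ ρ_J = cos(π/36) ≈ 0.9962.
√(1−ρ_J²) = |sin(π/36)| = 0.08716
ω* = 2/(1+0.08716) = 1.8397
Hence ρ(B_{ω*}) = 1.8397 − 1 = 0.8397.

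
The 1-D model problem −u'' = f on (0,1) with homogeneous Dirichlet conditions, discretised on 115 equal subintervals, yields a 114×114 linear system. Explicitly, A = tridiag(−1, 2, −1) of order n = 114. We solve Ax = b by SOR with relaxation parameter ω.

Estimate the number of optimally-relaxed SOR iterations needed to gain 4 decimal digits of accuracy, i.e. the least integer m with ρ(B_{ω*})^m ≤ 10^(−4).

½·tridiag(1,0,1) at n=114: λ_k = cos(kπ/115); max |λ| at k=1 ⇒ ρ_J = cos(π/115) ≈ 0.9996269.
1 − cos²(π/115) = sin²(π/115) ⇒ √(1−ρ_J²) = sin(π/115) = 0.0273148.
So ω* = 2/1.0273148 = 1.9468229 (Young).
At ω = 1.9468229 every |λ(B_ω)| = ω−1, so ρ_SOR = 0.9468229.
For 4 digits: m = 4·ln10 / (−ln 0.9468229) = 9.21034/0.0546432 = 168.554; round up → m = 169.

m = 169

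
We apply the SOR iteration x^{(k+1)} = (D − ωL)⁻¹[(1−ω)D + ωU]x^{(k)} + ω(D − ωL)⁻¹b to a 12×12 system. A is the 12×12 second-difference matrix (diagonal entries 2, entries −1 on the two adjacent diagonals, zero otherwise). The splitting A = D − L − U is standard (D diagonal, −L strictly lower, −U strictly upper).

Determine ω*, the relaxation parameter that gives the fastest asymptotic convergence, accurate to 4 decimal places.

spectrum of D⁻¹(L+U) = {cos(kπ/13) : 1≤k≤12}; ρ_J = cos(π/13) = 0.9709.
√(1−ρ_J²) simplifies to sin(π/13) = 0.23932.
ω* = 2 / (1 + 0.23932) = 2 / 1.23932 ≈ 1.6138.
and ρ(B_{ω*}) = 1.6138 − 1 = 0.6138.

ω* = 1.6138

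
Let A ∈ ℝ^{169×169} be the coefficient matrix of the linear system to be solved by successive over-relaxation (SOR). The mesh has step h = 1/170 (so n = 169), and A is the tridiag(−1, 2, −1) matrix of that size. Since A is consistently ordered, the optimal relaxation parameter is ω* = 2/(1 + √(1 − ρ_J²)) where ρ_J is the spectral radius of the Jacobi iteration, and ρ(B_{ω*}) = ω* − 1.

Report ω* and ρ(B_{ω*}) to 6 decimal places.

½·tridiag(1,0,1) at n=169: λ_k = cos(kπ/170); max |λ| at k=1 ⇒ ρ_J = cos(π/170) ≈ 0.999829.
root = sin(π/170) = 0.0184789  (since 1−cos² = sin²).
Then 2/(1+√(1−ρ_J²)) = 2/(1+0.0184789); ω* = 2/1.0184789 = 1.963713.
ρ_SOR = ω* − 1 = 1.963713 − 1 = 0.963713.

ω* = 1.963713, ρ_SOR = 0.963713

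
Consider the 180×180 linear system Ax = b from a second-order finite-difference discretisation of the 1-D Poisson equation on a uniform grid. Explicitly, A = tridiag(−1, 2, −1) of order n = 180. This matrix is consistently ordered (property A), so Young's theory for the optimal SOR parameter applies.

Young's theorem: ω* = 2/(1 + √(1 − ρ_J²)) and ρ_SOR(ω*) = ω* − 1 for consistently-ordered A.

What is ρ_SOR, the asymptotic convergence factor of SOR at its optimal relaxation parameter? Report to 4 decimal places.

ρ_SOR = 0.9659

[ρ_J] n=180: ρ(B_J) = cos(π/(n+1)) = cos(π/181) = 0.9998.
root = sin(π/181) = 0.01736  (since 1−cos² = sin²).
[ω*] 2 ÷ (1 + 0.01736) = 2 ÷ 1.01736 = 1.9659.
At ω = 1.9659 every |λ(B_ω)| = ω−1, so ρ_SOR = 0.9659.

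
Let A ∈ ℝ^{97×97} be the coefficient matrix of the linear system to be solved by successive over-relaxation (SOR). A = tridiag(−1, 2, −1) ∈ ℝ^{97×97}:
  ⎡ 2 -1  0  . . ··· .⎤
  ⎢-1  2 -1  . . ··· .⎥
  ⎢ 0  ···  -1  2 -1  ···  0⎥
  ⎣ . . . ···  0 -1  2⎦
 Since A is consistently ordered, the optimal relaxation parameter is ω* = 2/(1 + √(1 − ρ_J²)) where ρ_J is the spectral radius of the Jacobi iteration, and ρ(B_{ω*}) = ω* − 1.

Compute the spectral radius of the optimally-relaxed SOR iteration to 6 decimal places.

ρ_J = max_k |cos(kπ/98)| = cos(π/98) = 0.999486
√(1 − cos²(π/98)) = sin(π/98) ≈ 0.0320516.
Then 2/(1+√(1−ρ_J²)) = 2/(1+0.0320516); ω* = 2/1.0320516 = 1.937888.
Hence ρ(B_{ω*}) = 1.937888 − 1 = 0.937888.

ρ_SOR = 0.937888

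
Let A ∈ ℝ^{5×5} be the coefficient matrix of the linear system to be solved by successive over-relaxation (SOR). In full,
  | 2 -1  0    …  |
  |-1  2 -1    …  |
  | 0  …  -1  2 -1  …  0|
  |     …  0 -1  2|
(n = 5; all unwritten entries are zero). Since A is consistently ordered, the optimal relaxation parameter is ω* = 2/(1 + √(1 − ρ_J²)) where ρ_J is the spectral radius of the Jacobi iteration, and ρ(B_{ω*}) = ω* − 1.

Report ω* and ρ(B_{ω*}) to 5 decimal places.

ω* = 1.33333, ρ_SOR = 0.33333

spectrum of D⁻¹(L+U) = {cos(kπ/6) : 1≤k≤5}; ρ_J = cos(π/6) = 0.86603.
root = sin(π/6) = 0.500000  (since 1−cos² = sin²).
ω* = 2 / (1 + 0.500000) = 2 / 1.500000 ≈ 1.33333.
ρ_SOR = ω* − 1 = 1.33333 − 1 = 0.33333.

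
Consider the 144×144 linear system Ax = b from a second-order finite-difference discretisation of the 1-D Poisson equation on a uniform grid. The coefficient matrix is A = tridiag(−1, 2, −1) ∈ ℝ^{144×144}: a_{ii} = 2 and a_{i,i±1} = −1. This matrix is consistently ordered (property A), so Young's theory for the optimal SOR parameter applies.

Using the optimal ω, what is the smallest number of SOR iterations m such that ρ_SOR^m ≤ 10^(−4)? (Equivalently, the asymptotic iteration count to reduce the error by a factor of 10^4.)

m = 213

[ρ_J] n=144: ρ(B_J) = cos(π/(n+1)) = cos(π/145) = 0.9997653.
√(1 − cos²(π/145)) = sin(π/145) ≈ 0.0216645.
So ω* = 2/1.0216645 = 1.9575898 (Young).
[ρ_SOR] ω* − 1 = 0.9575898.
Need (0.9575898)^m ≤ 10^(−4): m ≥ 4·ln10/|ln 0.9575898| = 9.21034/0.0433358 = 212.534 ⇒ m = 213.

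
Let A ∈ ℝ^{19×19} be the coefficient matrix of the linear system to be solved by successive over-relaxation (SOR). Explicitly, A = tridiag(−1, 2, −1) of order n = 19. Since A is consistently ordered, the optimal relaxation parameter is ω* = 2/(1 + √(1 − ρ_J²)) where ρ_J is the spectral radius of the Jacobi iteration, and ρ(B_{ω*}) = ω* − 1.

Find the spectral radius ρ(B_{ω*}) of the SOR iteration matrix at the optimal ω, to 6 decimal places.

ρ_SOR = 0.729454

B_J for the 19×19 system has eigenvalues cos(kπ/20); ρ_J = cos(π/20) = 0.987688.
root = sin(π/20) = 0.1564345  (since 1−cos² = sin²).
Young: ω* = 2/(1+√(1−ρ_J²)) = 2/(1+0.1564345) = 2/1.1564345 = 1.729454.
At ω = 1.729454 every |λ(B_ω)| = ω−1, so ρ_SOR = 0.729454.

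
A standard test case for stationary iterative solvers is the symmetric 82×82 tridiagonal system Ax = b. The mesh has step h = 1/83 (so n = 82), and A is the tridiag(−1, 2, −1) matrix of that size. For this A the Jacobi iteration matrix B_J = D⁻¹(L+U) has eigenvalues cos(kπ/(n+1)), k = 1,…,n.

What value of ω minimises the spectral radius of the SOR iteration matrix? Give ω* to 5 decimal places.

ω* = 1.92708

B_J for the 82×82 system has eigenvalues cos(kπ/83); ρ_J = cos(π/83) = 0.99928.
root = sin(π/83) = 0.037841  (since 1−cos² = sin²).
ω* = 2/(1+0.037841) = 1.92708
and ρ(B_{ω*}) = 1.92708 − 1 = 0.92708.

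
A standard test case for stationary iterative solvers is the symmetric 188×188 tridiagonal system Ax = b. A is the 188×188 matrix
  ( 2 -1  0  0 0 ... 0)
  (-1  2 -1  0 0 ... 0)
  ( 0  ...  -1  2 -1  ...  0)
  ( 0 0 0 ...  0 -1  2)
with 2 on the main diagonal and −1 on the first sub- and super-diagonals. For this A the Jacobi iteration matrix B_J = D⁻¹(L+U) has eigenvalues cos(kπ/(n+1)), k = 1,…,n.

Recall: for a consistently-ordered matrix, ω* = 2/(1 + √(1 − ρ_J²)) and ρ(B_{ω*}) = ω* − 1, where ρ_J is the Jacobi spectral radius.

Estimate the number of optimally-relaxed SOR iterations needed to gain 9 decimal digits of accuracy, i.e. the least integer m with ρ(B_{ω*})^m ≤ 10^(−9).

ρ_J = max_k |cos(kπ/189)| = cos(π/189) = 0.9998619
√(1 − cos²(π/189)) = sin(π/189) ≈ 0.0166214.
ω* = 2 / (1 + 0.0166214) = 2 / 1.0166214 ≈ 1.9673007.
[ρ_SOR] ω* − 1 = 0.9673007.
Need (0.9673007)^m ≤ 10^(−9): m ≥ 9·ln10/|ln 0.9673007| = 20.7233/0.0332459 = 623.334 ⇒ m = 624.

m = 624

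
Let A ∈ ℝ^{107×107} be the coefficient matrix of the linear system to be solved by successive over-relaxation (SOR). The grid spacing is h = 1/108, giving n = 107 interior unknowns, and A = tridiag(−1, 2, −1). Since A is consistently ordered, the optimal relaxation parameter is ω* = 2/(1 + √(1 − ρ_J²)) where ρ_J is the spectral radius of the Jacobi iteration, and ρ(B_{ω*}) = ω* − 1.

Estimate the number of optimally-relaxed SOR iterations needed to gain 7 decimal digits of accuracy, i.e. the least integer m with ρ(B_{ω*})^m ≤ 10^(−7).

m = 278

ρ_J = max_k |cos(kπ/108)| = cos(π/108) = 0.9995770
√(1 − cos²(π/108)) = sin(π/108) ≈ 0.0290847.
Then 2/(1+√(1−ρ_J²)) = 2/(1+0.0290847); ω* = 2/1.0290847 = 1.9434746.
and ρ(B_{ω*}) = 1.9434746 − 1 = 0.9434746.
ρ_SOR^m ≤ 10^(−7) ⇔ m ≥ 7·ln10/(−ln 0.9434746) = 16.1181/0.0581858 = 277.011; m = ⌈277.011⌉ = 278.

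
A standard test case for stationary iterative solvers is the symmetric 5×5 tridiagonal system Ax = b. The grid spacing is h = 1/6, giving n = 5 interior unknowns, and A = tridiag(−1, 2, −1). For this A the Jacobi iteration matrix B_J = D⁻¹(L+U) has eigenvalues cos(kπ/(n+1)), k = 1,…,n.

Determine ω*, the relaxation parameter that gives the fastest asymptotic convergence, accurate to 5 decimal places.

ω* = 1.33333

[ρ_J] n=5: ρ(B_J) = cos(π/(n+1)) = cos(π/6) = 0.86603.
root = sin(π/6) = 0.500000  (since 1−cos² = sin²).
Then 2/(1+√(1−ρ_J²)) = 2/(1+0.500000); ω* = 2/1.500000 = 1.33333.
ρ_SOR = ω* − 1 = 1.33333 − 1 = 0.33333.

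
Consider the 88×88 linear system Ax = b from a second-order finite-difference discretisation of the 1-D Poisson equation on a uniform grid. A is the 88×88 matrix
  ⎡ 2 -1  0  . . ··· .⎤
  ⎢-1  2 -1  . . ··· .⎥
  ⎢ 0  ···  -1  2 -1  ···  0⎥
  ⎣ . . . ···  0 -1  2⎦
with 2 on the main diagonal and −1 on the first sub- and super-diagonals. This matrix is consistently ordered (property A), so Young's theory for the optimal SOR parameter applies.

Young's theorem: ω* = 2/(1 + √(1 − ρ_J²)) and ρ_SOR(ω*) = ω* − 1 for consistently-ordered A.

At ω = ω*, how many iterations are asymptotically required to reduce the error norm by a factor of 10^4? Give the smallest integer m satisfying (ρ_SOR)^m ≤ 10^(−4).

[ρ_J] n=88: ρ(B_J) = cos(π/(n+1)) = cos(π/89) = 0.9993771.
√(1−ρ_J²) = |sin(π/89)| = 0.0352915
Then 2/(1+√(1−ρ_J²)) = 2/(1+0.0352915); ω* = 2/1.0352915 = 1.9318231.
At ω = 1.9318231 every |λ(B_ω)| = ω−1, so ρ_SOR = 0.9318231.
Need (0.9318231)^m ≤ 10^(−4): m ≥ 4·ln10/|ln 0.9318231| = 9.21034/0.0706123 = 130.435 ⇒ m = 131.

m = 131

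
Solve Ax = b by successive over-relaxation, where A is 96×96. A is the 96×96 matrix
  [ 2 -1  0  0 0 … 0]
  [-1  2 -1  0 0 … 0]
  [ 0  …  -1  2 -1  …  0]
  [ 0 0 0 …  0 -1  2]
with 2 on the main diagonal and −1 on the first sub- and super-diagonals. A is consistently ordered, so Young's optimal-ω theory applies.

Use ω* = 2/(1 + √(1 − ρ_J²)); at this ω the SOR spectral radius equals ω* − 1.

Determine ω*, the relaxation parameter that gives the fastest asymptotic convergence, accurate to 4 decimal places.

½·tridiag(1,0,1) at n=96: λ_k = cos(kπ/97); max |λ| at k=1 ⇒ ρ_J = cos(π/97) ≈ 0.9995.
√(1 − cos²(π/97)) = sin(π/97) ≈ 0.03238.
ω* = 2/(1 + 0.03238) = 2/1.03238 = 1.9373.
[ρ_SOR] ω* − 1 = 0.9373.

ω* = 1.9373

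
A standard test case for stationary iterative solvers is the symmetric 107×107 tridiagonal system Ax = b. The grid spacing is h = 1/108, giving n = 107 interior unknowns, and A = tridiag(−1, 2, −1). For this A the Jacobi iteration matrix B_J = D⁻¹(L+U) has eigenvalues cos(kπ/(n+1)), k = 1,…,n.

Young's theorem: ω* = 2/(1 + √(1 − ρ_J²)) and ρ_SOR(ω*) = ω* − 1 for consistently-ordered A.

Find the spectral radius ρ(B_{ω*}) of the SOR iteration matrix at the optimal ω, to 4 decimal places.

ρ_SOR = 0.9435

B_J for the 107×107 system has eigenvalues cos(kπ/108); ρ_J = cos(π/108) = 0.9996.
√(1−ρ_J²) = |sin(π/108)| = 0.02908
[ω*] 2 ÷ (1 + 0.02908) = 2 ÷ 1.02908 = 1.9435.
ρ_SOR = ω* − 1 = 1.9435 − 1 = 0.9435.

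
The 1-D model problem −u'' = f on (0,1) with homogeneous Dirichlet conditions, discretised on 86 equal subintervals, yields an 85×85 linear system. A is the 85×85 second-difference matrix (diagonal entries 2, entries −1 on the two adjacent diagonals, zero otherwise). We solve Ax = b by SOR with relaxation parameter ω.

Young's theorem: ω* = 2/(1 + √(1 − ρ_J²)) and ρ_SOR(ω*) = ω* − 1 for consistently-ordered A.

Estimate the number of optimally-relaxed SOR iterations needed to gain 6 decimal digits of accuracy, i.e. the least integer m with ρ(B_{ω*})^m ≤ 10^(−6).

m = 190

With n=85, ρ(Jacobi) = cos(π/86) = 0.9993328.
1 − cos²(π/86) = sin²(π/86) ⇒ √(1−ρ_J²) = sin(π/86) = 0.0365220.
ω* = 2/(1+0.0365220) = 1.9295297
ρ_SOR = ω* − 1 ≈ 0.9295297.
ρ_SOR^m ≤ 10^(−6) ⇔ m ≥ 6·ln10/(−ln 0.9295297) = 13.8155/0.0730765 = 189.055; m = ⌈189.055⌉ = 190.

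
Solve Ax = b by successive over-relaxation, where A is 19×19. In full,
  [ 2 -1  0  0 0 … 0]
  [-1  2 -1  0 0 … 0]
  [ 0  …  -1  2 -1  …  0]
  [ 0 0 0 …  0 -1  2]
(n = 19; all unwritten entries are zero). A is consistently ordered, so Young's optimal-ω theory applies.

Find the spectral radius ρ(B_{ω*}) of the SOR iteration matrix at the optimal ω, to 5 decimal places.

[ρ_J] n=19: ρ(B_J) = cos(π/(n+1)) = cos(π/20) = 0.98769.
√(1−ρ_J²) simplifies to sin(π/20) = 0.156434.
Then 2/(1+√(1−ρ_J²)) = 2/(1+0.156434); ω* = 2/1.156434 = 1.72945.
ρ_SOR = ω* − 1 = 1.72945 − 1 = 0.72945.

ρ_SOR = 0.72945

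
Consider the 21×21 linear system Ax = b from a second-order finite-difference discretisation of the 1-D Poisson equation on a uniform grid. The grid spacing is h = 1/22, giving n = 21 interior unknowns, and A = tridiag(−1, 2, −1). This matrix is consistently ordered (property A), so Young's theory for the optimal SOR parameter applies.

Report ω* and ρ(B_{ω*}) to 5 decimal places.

½·tridiag(1,0,1) at n=21: λ_k = cos(kπ/22); max |λ| at k=1 ⇒ ρ_J = cos(π/22) ≈ 0.98982.
√(1−ρ_J²) = |sin(π/22)| = 0.142315
ω* = 2/(1 + 0.142315) = 2/1.142315 = 1.75083.
[ρ_SOR] ω* − 1 = 0.75083.

ω* = 1.75083, ρ_SOR = 0.75083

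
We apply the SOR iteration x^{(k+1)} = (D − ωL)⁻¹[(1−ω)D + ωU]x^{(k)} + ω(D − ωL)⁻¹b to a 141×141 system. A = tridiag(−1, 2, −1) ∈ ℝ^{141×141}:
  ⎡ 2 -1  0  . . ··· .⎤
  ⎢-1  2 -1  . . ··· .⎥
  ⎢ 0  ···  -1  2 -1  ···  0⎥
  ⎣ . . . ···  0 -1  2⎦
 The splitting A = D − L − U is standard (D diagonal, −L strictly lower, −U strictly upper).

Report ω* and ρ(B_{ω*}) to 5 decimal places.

ω* = 1.95671, ρ_SOR = 0.95671

n=141: λ(B_J) = 1 − λ(A)/2 = cos(kπ/142); k=1 gives ρ_J = 0.99976.
√(1 − cos²(π/142)) = sin(π/142) ≈ 0.022122.
So ω* = 2/1.022122 = 1.95671 (Young).
ρ(B_{ω*}) = ω*−1 = 0.95671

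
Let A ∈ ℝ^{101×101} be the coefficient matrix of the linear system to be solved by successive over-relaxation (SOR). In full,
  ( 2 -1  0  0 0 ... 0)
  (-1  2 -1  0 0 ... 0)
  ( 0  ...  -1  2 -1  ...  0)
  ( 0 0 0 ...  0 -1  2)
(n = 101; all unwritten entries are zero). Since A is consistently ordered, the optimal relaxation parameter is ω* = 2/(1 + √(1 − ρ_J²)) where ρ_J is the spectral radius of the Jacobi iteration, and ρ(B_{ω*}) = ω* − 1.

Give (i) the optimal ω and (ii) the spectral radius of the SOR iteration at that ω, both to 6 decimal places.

ω* = 1.940250, ρ_SOR = 0.940250

spectrum of D⁻¹(L+U) = {cos(kπ/102) : 1≤k≤101}; ρ_J = cos(π/102) = 0.999526.
1 − cos²(π/102) = sin²(π/102) ⇒ √(1−ρ_J²) = sin(π/102) = 0.0307951.
[ω*] 2 ÷ (1 + 0.0307951) = 2 ÷ 1.0307951 = 1.940250.
[ρ_SOR] ω* − 1 = 0.940250.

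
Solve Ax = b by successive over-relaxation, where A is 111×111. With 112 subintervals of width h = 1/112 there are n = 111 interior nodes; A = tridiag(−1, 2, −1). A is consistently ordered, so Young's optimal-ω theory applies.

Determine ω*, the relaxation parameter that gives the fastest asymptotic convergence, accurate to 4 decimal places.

[ρ_J] n=111: ρ(B_J) = cos(π/(n+1)) = cos(π/112) = 0.9996.
√(1 − cos²(π/112)) = sin(π/112) ≈ 0.02805.
ω* = 2/(1+0.02805) = 1.9454
and ρ(B_{ω*}) = 1.9454 − 1 = 0.9454.

ω* = 1.9454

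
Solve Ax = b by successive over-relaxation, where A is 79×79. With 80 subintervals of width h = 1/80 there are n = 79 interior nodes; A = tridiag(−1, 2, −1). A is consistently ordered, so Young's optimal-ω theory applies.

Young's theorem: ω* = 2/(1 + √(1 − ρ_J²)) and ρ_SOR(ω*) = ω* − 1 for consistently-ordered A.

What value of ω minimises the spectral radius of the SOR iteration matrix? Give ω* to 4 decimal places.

[ρ_J] n=79: ρ(B_J) = cos(π/(n+1)) = cos(π/80) = 0.9992.
root = sin(π/80) = 0.03926  (since 1−cos² = sin²).
Then 2/(1+√(1−ρ_J²)) = 2/(1+0.03926); ω* = 2/1.03926 = 1.9244.
At ω = 1.9244 every |λ(B_ω)| = ω−1, so ρ_SOR = 0.9244.

ω* = 1.9244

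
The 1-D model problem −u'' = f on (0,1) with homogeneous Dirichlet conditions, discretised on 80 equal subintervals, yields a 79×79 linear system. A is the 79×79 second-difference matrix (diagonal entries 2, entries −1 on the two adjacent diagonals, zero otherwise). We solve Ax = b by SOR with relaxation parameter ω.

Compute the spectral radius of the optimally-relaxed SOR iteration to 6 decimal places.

B_J for the 79×79 system has eigenvalues cos(kπ/80); ρ_J = cos(π/80) = 0.999229.
√(1−ρ_J²) simplifies to sin(π/80) = 0.0392598.
So ω* = 2/1.0392598 = 1.924447 (Young).
ρ(B_{ω*}) = ω*−1 = 0.924447

ρ_SOR = 0.924447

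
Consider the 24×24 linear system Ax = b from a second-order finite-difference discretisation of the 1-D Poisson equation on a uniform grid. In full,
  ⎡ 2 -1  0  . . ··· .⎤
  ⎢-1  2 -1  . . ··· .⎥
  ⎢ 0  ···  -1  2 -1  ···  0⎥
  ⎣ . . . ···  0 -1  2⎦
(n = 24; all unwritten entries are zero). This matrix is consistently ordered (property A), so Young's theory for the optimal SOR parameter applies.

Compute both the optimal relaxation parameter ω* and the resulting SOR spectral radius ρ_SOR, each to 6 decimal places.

ω* = 1.777251, ρ_SOR = 0.777251

½·tridiag(1,0,1) at n=24: λ_k = cos(kπ/25); max |λ| at k=1 ⇒ ρ_J = cos(π/25) ≈ 0.992115.
√(1−ρ_J²) = |sin(π/25)| = 0.1253332
So ω* = 2/1.1253332 = 1.777251 (Young).
At ω = 1.777251 every |λ(B_ω)| = ω−1, so ρ_SOR = 0.777251.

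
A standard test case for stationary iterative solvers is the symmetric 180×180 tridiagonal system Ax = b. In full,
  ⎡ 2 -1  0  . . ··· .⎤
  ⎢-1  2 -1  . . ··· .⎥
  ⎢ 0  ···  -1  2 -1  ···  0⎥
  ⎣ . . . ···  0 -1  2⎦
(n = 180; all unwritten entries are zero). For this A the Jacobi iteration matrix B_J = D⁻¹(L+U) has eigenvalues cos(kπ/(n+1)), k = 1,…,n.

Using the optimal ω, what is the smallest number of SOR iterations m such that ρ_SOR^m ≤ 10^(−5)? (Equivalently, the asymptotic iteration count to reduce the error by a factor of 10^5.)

m = 332

n=180: λ(B_J) = 1 − λ(A)/2 = cos(kπ/181); k=1 gives ρ_J = 0.9998494.
√(1 − cos²(π/181)) = sin(π/181) ≈ 0.0173560.
Then 2/(1+√(1−ρ_J²)) = 2/(1+0.0173560); ω* = 2/1.0173560 = 1.9658802.
and ρ(B_{ω*}) = 1.9658802 − 1 = 0.9658802.
m ≥ 5·ln10 / (−ln 0.9658802) = 331.636; smallest integer m = 332.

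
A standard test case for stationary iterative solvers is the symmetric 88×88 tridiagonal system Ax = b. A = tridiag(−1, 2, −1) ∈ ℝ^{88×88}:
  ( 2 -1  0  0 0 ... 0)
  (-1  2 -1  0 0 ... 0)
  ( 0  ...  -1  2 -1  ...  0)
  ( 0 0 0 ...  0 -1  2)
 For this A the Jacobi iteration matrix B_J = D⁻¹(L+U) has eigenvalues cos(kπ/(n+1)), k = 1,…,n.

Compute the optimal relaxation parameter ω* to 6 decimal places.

ρ_J = max_k |cos(kπ/89)| = cos(π/89) = 0.999377
root = sin(π/89) = 0.0352915  (since 1−cos² = sin²).
ω* = 2/(1+0.0352915) = 1.931823
and ρ(B_{ω*}) = 1.931823 − 1 = 0.931823.

ω* = 1.931823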